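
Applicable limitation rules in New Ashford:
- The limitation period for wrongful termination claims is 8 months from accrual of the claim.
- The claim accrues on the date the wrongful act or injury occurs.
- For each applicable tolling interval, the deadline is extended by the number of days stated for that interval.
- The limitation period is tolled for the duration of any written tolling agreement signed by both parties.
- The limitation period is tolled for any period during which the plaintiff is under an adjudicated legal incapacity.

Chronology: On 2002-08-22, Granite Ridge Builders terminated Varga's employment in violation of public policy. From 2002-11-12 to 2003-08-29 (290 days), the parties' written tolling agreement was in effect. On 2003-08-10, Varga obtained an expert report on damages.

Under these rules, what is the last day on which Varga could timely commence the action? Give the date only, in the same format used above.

2004-02-06

The limitation period began to run on 2002-08-22.
Adding the 8 months base period to 2002-08-22 gives a deadline of 2003-04-22, before any tolling.
Because the written tolling agreement ran from 2002-11-12 to 2003-08-29, the deadline is extended by 290 days to 2004-02-06.
Nothing else in the chronology tolls or restarts the period.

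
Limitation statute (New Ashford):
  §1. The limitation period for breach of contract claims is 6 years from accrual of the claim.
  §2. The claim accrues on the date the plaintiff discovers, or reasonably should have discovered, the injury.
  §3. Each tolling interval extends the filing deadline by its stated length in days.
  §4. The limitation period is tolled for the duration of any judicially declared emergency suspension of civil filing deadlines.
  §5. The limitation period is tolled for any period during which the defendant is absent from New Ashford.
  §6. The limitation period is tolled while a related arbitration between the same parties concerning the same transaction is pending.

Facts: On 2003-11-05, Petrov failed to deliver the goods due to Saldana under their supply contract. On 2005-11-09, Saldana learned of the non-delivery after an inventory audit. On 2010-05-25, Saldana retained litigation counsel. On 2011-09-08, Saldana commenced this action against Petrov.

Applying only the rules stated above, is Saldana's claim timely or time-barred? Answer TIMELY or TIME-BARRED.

TIMELY

Accrual is tied to discovery, so the period began on 2005-11-09 rather than on 2003-11-05 when the act occurred.
6 years from 2005-11-09 is 2011-11-09.
None of the other events listed affects the running of the period under the stated rules.
The 2011-09-08 filing precedes the 2011-11-09 deadline; the claim is timely.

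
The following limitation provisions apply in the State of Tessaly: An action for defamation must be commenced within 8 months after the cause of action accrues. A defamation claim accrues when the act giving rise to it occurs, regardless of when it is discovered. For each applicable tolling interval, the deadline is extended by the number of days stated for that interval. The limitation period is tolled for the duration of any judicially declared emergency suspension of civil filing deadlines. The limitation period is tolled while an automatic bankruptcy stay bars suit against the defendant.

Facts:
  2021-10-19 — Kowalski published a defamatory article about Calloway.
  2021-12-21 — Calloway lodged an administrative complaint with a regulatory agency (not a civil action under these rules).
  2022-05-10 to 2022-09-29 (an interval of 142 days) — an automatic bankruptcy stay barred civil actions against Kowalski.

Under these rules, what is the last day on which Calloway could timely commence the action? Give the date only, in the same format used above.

The claim accrued on 2021-10-19, when the wrongful act occurred.
The untolled deadline — 8 months after 2021-10-19 — is 2022-06-19.
The period was tolled for 142 days by the automatic bankruptcy stay (2022-05-10 to 2022-09-29), pushing the deadline to 2022-11-08.
Nothing else in the chronology tolls or restarts the period.

2022-11-08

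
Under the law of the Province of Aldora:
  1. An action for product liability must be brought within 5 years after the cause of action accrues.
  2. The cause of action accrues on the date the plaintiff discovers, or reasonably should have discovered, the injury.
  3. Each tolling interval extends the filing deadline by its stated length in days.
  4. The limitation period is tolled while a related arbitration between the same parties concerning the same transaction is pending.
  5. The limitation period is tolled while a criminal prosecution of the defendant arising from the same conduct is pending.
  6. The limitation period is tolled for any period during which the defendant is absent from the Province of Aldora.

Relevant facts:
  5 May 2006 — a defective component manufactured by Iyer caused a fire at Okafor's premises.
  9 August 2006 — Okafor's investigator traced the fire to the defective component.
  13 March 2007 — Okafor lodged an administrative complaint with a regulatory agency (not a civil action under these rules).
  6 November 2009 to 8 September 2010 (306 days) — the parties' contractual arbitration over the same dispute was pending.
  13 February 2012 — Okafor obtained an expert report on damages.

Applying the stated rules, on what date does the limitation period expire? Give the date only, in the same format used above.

10 June 2012

Accrual is tied to discovery, so the period began on 9 August 2006 rather than on 5 May 2006 when the act occurred.
5 years from 9 August 2006 is 9 August 2011.
Because the pending related arbitration ran from 6 November 2009 to 8 September 2010, the deadline is extended by 306 days to 10 June 2012.
The other events in the timeline have no effect on the limitation period under the stated rules.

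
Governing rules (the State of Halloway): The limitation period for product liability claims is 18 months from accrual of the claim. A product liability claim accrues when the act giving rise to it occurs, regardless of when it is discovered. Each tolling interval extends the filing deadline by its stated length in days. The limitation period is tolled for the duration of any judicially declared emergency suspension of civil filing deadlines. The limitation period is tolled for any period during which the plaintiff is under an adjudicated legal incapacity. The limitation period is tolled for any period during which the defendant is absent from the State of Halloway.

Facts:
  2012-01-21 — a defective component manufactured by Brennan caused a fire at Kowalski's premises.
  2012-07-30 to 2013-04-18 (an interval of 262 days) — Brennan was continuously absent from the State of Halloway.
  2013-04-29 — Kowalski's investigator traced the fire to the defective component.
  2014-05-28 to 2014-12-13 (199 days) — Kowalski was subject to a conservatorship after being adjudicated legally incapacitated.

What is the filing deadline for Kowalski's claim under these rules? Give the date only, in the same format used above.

2014-04-09

Accrual is governed by the date of the act, so the period began to run on 2012-01-21; the later discovery on 2013-04-29 is irrelevant under the stated rule.
Adding the 18 months base period to 2012-01-21 gives a deadline of 2013-07-21, before any tolling.
The period was tolled for 262 days by the defendant's absence from the jurisdiction (2012-07-30 to 2013-04-18), pushing the deadline to 2014-04-09.
By the time the plaintiff's legal incapacity began on 2014-05-28, the limitation period had already expired on 2014-04-09; that interval cannot revive it.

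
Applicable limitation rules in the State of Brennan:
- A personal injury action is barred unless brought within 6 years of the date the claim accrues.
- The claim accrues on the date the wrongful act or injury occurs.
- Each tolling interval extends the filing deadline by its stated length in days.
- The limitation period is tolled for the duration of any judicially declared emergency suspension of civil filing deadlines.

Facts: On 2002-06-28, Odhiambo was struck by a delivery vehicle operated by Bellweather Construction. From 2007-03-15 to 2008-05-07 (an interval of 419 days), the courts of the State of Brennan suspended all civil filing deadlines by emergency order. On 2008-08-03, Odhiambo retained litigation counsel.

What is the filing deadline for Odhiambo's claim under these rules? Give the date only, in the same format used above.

The limitation period began to run on 2002-06-28.
The untolled deadline — 6 years after 2002-06-28 — is 2008-06-28.
The period was tolled for 419 days by the emergency suspension of filing deadlines (2007-03-15 to 2008-05-07), pushing the deadline to 2009-08-21.
None of the other events listed affects the running of the period under the stated rules.

2009-08-21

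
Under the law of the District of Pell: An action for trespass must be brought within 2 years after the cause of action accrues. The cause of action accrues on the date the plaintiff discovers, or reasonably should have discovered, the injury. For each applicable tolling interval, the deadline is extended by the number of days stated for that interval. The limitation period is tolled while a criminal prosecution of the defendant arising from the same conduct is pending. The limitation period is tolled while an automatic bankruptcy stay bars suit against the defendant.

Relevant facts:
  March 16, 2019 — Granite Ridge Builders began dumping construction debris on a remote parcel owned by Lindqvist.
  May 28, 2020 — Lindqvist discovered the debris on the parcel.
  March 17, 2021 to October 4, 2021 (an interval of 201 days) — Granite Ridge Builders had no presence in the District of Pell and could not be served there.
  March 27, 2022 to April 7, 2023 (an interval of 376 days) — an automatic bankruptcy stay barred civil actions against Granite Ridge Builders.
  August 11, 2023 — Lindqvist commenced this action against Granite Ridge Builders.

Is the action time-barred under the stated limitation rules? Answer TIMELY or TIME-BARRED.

Under the discovery rule, the claim accrued on May 28, 2020, when Lindqvist discovered the injury — not on the March 16, 2019 date of the underlying act.
2 years from May 28, 2020 is May 28, 2022.
The period was tolled for 376 days by the automatic bankruptcy stay (March 27, 2022 to April 7, 2023), pushing the deadline to June 8, 2023.
The defendant's absence from the jurisdiction from March 17, 2021 to October 4, 2021 does not toll the period, because no stated rule makes the defendant's absence a tolling event.
Lindqvist filed on August 11, 2023, after the June 8, 2023 deadline, so the action is time-barred.

TIME-BARRED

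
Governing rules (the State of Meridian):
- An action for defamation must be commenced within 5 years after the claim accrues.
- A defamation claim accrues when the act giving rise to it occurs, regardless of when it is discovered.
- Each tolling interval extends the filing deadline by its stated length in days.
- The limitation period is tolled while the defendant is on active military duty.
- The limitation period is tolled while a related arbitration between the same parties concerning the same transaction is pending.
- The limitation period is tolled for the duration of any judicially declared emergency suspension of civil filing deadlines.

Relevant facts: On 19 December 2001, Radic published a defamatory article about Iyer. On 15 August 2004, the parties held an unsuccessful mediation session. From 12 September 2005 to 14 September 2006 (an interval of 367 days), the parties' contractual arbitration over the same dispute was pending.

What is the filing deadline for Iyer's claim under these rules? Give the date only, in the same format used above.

21 December 2007

The claim accrued on 19 December 2001, when the wrongful act occurred.
Adding the 5 years base period to 19 December 2001 gives a deadline of 19 December 2006, before any tolling.
The period was tolled for 367 days by the pending related arbitration (12 September 2005 to 14 September 2006), pushing the deadline to 21 December 2007.
The other events in the timeline have no effect on the limitation period under the stated rules.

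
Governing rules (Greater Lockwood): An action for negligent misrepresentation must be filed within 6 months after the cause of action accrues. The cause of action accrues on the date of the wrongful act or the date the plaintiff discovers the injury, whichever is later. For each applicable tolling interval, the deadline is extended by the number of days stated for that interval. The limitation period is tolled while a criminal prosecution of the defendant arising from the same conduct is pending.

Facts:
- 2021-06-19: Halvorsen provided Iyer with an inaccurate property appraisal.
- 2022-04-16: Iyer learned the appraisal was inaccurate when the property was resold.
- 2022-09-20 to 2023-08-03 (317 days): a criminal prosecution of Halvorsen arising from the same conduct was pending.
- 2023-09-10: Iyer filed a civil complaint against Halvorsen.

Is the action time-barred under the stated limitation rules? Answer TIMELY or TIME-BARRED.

TIME-BARRED

The claim accrued on 2022-04-16 — the later of the 2021-06-19 act and the 2022-04-16 discovery.
The untolled deadline — 6 months after 2022-04-16 — is 2022-10-16.
The period was tolled for 317 days by the pending criminal prosecution (2022-09-20 to 2023-08-03), pushing the deadline to 2023-08-29.
Filing on 2023-09-10 missed the 2023-08-29 deadline — the action is time-barred.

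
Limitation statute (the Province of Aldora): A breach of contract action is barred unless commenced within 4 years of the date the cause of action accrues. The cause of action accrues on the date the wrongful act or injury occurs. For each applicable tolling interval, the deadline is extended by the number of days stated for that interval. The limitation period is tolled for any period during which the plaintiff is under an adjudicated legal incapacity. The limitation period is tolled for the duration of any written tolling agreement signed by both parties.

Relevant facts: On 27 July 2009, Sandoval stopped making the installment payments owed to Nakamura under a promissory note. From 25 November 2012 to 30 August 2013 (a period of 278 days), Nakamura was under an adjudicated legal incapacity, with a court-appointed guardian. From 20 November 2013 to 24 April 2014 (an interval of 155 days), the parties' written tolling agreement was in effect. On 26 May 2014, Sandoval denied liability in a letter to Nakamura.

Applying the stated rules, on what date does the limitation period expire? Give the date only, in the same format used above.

The limitation period began to run on 27 July 2009.
Adding the 4 years base period to 27 July 2009 gives a deadline of 27 July 2013, before any tolling.
The period was tolled for 278 days by the plaintiff's legal incapacity (25 November 2012 to 30 August 2013), pushing the deadline to 1 May 2014.
Because the written tolling agreement ran from 20 November 2013 to 24 April 2014, the deadline is extended by 155 days to 3 October 2014.
Nothing else in the chronology tolls or restarts the period.

3 October 2014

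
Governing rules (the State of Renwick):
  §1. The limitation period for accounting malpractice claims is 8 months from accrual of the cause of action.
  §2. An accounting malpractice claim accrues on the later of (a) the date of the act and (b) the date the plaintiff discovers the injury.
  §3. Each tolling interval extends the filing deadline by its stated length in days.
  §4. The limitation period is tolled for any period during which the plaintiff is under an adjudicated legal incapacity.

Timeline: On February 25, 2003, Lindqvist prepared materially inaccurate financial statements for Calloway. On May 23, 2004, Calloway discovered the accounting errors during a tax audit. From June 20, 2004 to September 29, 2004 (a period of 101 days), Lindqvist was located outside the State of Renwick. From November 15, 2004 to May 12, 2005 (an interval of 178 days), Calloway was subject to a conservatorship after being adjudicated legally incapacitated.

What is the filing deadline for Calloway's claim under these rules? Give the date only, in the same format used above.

July 20, 2005

Because discovery on May 23, 2004 post-dates the February 25, 2003 act, accrual under the later-of rule falls on May 23, 2004.
Adding the 8 months base period to May 23, 2004 gives a deadline of January 23, 2005, before any tolling.
The period was tolled for 178 days by the plaintiff's legal incapacity (November 15, 2004 to May 12, 2005), pushing the deadline to July 20, 2005.
The defendant's absence from the jurisdiction from June 20, 2004 to September 29, 2004 does not toll the period, because no stated rule makes the defendant's absence a tolling event.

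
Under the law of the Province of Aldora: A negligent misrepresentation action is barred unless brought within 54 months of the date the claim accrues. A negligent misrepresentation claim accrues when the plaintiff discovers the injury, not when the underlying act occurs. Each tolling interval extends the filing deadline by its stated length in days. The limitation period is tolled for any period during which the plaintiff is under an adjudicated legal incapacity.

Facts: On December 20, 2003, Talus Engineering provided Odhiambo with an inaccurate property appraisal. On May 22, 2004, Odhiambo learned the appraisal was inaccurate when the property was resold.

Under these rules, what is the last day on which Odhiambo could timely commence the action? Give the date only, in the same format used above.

Under the discovery rule, the claim accrued on May 22, 2004, when Odhiambo discovered the injury — not on the December 20, 2003 date of the underlying act.
54 months from May 22, 2004 is November 22, 2008.

November 22, 2008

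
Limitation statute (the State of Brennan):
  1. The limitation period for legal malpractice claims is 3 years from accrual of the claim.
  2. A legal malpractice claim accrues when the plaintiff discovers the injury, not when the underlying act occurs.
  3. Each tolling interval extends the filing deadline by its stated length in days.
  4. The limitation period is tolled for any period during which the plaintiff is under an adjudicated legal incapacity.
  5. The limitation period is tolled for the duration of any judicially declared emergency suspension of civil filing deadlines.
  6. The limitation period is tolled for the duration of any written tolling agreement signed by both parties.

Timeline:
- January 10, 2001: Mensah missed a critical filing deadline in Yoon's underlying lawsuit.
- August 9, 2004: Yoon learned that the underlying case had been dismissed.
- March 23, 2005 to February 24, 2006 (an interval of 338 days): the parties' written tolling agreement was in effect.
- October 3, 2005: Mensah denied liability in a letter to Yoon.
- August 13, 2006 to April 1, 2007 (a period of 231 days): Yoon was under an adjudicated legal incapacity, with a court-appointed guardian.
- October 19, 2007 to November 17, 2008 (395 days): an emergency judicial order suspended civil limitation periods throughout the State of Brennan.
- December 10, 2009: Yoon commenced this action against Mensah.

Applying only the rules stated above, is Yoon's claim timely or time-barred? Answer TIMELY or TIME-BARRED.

Under the discovery rule, the claim accrued on August 9, 2004, when Yoon discovered the injury — not on the January 10, 2001 date of the underlying act.
Adding the 3 years base period to August 9, 2004 gives a deadline of August 9, 2007, before any tolling.
The period was tolled for 338 days by the written tolling agreement (March 23, 2005 to February 24, 2006), pushing the deadline to July 12, 2008.
Because the plaintiff's legal incapacity ran from August 13, 2006 to April 1, 2007, the deadline is extended by 231 days to February 28, 2009.
The period was tolled for 395 days by the emergency suspension of filing deadlines (October 19, 2007 to November 17, 2008), pushing the deadline to March 30, 2010.
None of the other events listed affects the running of the period under the stated rules.
Yoon filed on December 10, 2009, before the March 30, 2010 deadline, so the action is timely.

TIMELY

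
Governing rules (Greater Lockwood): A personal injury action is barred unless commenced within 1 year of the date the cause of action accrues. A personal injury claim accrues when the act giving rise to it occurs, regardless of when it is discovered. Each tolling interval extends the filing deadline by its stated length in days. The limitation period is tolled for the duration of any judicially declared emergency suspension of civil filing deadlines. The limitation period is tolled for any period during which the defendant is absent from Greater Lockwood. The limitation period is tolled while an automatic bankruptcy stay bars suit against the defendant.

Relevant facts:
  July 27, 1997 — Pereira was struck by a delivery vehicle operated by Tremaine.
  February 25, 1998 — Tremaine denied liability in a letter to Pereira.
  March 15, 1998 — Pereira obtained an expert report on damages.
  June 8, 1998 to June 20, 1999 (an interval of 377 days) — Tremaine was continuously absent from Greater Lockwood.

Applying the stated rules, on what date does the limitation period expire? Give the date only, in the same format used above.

The limitation period began to run on July 27, 1997.
Adding the 1 year base period to July 27, 1997 gives a deadline of July 27, 1998, before any tolling.
The defendant's absence from the jurisdiction from June 8, 1998 to June 20, 1999 tolled the period for 377 days, extending the deadline to August 8, 1999.
Nothing else in the chronology tolls or restarts the period.

August 8, 1999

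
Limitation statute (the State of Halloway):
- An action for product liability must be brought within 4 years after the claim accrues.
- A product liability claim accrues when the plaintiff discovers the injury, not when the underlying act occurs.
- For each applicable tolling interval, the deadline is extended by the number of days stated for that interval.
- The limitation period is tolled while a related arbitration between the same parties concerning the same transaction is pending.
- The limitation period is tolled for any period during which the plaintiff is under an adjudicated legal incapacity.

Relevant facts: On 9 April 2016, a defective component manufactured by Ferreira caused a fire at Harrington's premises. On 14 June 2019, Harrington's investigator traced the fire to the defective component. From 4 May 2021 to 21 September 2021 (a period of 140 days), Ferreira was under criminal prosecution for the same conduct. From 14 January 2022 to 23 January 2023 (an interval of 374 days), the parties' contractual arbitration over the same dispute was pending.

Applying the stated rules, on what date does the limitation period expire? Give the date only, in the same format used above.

Under the discovery rule, the claim accrued on 14 June 2019, when Harrington discovered the injury — not on the 9 April 2016 date of the underlying act.
The untolled deadline — 4 years after 14 June 2019 — is 14 June 2023.
The pending related arbitration from 14 January 2022 to 23 January 2023 tolled the period for 374 days, extending the deadline to 22 June 2024.
Although a criminal prosecution ran from 4 May 2021 to 21 September 2021, the stated rules do not make that a tolling event, so it is disregarded.

22 June 2024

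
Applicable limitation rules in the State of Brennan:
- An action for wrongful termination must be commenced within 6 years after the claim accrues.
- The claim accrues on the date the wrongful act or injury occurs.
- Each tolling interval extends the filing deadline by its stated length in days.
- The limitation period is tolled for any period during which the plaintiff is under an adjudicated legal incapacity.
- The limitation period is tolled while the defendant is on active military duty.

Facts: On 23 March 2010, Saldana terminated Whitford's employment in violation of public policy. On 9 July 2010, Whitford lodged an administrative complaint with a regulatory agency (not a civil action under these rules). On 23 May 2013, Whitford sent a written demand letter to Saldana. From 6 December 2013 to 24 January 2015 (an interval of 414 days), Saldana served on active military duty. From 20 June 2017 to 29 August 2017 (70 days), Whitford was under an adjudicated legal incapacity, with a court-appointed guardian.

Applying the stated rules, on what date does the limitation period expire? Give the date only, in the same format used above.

11 May 2017

The limitation period began to run on 23 March 2010.
Adding the 6 years base period to 23 March 2010 gives a deadline of 23 March 2016, before any tolling.
The period was tolled for 414 days by the defendant's active military service (6 December 2013 to 24 January 2015), pushing the deadline to 11 May 2017.
The plaintiff's legal incapacity starting 20 June 2017 came too late — the period had run on 11 May 2017 — and so does not extend the deadline.
The other events in the timeline have no effect on the limitation period under the stated rules.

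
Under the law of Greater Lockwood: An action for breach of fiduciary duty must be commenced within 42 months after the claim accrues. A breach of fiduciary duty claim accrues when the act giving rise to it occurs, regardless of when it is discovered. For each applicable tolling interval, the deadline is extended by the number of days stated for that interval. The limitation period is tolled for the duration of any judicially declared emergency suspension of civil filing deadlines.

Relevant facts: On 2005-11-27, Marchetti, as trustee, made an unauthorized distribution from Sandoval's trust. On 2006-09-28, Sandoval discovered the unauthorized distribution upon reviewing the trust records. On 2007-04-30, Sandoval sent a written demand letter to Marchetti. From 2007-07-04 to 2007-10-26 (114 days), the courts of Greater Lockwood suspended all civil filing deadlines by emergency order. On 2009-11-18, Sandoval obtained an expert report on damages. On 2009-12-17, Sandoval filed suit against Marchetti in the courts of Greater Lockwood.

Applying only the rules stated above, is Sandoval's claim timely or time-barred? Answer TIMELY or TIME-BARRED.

TIME-BARRED

Because the rule ties accrual to occurrence, the claim accrued on 2005-11-27, not on the 2006-09-28 discovery date.
Adding the 42 months base period to 2005-11-27 gives a deadline of 2009-05-27, before any tolling.
Because the emergency suspension of filing deadlines ran from 2007-07-04 to 2007-10-26, the deadline is extended by 114 days to 2009-09-18.
The other events in the timeline have no effect on the limitation period under the stated rules.
Filing on 2009-12-17 missed the 2009-09-18 deadline — the action is time-barred.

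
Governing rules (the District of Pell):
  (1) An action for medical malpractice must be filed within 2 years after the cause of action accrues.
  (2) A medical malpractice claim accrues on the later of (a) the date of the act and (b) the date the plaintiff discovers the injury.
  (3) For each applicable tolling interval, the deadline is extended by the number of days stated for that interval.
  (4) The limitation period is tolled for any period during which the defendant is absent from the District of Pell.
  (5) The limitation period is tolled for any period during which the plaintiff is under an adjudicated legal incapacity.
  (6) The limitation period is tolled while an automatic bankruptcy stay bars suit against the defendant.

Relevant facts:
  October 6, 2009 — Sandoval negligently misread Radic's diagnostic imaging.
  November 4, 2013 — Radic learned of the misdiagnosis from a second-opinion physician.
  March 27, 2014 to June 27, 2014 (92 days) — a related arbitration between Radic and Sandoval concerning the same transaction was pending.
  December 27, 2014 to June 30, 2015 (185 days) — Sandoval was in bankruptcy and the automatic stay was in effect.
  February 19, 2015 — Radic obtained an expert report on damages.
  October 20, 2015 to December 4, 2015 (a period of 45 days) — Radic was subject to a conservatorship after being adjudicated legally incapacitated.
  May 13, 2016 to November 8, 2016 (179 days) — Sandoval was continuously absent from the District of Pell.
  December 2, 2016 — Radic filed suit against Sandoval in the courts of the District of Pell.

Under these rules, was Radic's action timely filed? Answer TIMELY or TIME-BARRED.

The claim accrued on November 4, 2013 — the later of the October 6, 2009 act and the November 4, 2013 discovery.
The untolled deadline — 2 years after November 4, 2013 — is November 4, 2015.
Because the automatic bankruptcy stay ran from December 27, 2014 to June 30, 2015, the deadline is extended by 185 days to May 7, 2016.
Because the plaintiff's legal incapacity ran from October 20, 2015 to December 4, 2015, the deadline is extended by 45 days to June 21, 2016.
The defendant's absence from the jurisdiction from May 13, 2016 to November 8, 2016 tolled the period for 179 days, extending the deadline to December 17, 2016.
Although a pending arbitration ran from March 27, 2014 to June 27, 2014, the stated rules do not make that a tolling event, so it is disregarded.
Nothing else in the chronology tolls or restarts the period.
Radic filed on December 2, 2016, before the December 17, 2016 deadline, so the action is timely.

TIMELY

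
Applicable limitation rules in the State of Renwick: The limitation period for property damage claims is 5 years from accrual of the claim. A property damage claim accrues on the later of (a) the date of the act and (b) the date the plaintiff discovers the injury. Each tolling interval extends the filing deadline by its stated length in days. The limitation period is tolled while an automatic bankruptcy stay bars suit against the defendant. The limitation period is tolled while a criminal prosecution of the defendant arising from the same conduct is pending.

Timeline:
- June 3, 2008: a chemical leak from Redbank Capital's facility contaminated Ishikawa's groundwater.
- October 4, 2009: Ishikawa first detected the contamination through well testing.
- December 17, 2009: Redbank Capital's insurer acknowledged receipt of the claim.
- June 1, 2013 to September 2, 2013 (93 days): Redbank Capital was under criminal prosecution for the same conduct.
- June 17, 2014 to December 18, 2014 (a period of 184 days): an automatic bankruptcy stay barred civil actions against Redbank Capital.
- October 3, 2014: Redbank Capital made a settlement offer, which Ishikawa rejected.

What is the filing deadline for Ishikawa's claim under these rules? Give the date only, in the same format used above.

July 8, 2015

Taking the later of the act (June 3, 2008) and discovery (October 4, 2009), the claim accrued on October 4, 2009.
5 years from October 4, 2009 is October 4, 2014.
Because the pending criminal prosecution ran from June 1, 2013 to September 2, 2013, the deadline is extended by 93 days to January 5, 2015.
The period was tolled for 184 days by the automatic bankruptcy stay (June 17, 2014 to December 18, 2014), pushing the deadline to July 8, 2015.
The other events in the timeline have no effect on the limitation period under the stated rules.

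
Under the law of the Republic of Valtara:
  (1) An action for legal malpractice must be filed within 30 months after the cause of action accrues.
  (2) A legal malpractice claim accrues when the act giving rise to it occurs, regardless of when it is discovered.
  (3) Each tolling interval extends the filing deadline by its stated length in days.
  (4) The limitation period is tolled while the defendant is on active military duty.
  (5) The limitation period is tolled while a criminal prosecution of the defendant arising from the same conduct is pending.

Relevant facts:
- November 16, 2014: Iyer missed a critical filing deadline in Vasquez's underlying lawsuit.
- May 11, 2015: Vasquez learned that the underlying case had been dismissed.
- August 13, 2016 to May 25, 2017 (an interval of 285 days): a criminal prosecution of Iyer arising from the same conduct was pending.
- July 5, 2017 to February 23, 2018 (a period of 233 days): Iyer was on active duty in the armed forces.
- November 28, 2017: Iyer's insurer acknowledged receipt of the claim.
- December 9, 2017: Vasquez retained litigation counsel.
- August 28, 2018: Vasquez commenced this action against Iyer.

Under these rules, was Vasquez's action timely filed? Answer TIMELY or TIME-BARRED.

The claim accrued on November 16, 2014, when the wrongful act occurred; under the stated occurrence rule the May 11, 2015 discovery does not delay accrual.
The untolled deadline — 30 months after November 16, 2014 — is May 16, 2017.
The pending criminal prosecution from August 13, 2016 to May 25, 2017 tolled the period for 285 days, extending the deadline to February 25, 2018.
Because the defendant's active military service ran from July 5, 2017 to February 23, 2018, the deadline is extended by 233 days to October 16, 2018.
None of the other events listed affects the running of the period under the stated rules.
The August 28, 2018 filing precedes the October 16, 2018 deadline; the claim is timely.

TIMELY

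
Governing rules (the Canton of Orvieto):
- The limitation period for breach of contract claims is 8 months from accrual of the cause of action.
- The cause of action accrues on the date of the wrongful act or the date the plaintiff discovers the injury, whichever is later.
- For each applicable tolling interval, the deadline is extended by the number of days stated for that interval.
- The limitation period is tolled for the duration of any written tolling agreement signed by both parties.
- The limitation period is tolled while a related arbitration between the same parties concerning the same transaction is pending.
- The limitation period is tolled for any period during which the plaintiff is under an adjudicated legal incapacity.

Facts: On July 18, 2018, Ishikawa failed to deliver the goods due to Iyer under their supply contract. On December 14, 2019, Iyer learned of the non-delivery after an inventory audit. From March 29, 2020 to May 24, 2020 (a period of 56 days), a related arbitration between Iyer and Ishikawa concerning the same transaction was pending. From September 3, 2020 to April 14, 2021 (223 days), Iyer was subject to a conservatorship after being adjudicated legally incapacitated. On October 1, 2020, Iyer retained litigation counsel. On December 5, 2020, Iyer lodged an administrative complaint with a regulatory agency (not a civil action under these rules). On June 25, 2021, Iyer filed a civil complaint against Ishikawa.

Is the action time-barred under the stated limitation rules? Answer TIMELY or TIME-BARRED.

The claim accrued on December 14, 2019 — the later of the July 18, 2018 act and the December 14, 2019 discovery.
The untolled deadline — 8 months after December 14, 2019 — is August 14, 2020.
The pending related arbitration from March 29, 2020 to May 24, 2020 tolled the period for 56 days, extending the deadline to October 9, 2020.
The plaintiff's legal incapacity from September 3, 2020 to April 14, 2021 tolled the period for 223 days, extending the deadline to May 20, 2021.
The other events in the timeline have no effect on the limitation period under the stated rules.
Iyer filed on June 25, 2021, after the May 20, 2021 deadline, so the action is time-barred.

TIME-BARRED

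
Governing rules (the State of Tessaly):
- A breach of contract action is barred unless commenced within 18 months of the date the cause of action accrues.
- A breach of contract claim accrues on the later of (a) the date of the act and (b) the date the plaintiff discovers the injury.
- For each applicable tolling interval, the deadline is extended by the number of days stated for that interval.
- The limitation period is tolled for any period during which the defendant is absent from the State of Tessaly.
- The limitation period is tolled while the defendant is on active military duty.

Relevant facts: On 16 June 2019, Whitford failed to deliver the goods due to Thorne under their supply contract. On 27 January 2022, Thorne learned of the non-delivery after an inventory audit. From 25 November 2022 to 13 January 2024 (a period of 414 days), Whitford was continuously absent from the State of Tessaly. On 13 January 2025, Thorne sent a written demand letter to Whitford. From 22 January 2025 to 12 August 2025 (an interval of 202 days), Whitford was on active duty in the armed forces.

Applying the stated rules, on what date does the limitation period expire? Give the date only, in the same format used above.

13 September 2024

Because discovery on 27 January 2022 post-dates the 16 June 2019 act, accrual under the later-of rule falls on 27 January 2022.
Adding the 18 months base period to 27 January 2022 gives a deadline of 27 July 2023, before any tolling.
The period was tolled for 414 days by the defendant's absence from the jurisdiction (25 November 2022 to 13 January 2024), pushing the deadline to 13 September 2024.
The defendant's active military service starting 22 January 2025 came too late — the period had run on 13 September 2024 — and so does not extend the deadline.
The other events in the timeline have no effect on the limitation period under the stated rules.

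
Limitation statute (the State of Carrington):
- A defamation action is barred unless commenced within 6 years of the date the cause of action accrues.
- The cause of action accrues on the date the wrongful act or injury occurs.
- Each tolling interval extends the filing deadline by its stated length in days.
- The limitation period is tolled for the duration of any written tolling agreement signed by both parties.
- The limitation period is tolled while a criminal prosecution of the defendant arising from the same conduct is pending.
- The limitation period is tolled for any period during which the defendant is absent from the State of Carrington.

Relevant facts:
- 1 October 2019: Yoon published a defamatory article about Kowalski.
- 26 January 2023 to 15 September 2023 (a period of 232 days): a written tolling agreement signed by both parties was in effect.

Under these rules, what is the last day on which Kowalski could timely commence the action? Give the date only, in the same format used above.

21 May 2026

The cause of action accrued on 1 October 2019, the date of the act.
Adding the 6 years base period to 1 October 2019 gives a deadline of 1 October 2025, before any tolling.
The period was tolled for 232 days by the written tolling agreement (26 January 2023 to 15 September 2023), pushing the deadline to 21 May 2026.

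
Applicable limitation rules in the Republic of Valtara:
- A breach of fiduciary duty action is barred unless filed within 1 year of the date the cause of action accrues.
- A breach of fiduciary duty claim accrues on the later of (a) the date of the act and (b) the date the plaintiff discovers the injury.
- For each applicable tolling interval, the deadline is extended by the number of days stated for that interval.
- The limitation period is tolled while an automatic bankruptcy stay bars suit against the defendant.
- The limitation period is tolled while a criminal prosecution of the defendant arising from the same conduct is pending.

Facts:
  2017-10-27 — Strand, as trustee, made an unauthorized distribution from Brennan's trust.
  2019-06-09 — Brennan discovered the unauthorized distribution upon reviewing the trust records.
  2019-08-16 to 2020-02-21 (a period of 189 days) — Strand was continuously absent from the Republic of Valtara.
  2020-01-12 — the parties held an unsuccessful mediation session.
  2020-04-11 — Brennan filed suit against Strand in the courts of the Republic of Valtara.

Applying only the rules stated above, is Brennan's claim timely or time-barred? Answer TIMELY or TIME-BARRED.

The claim accrued on 2019-06-09 — the later of the 2017-10-27 act and the 2019-06-09 discovery.
1 year from 2019-06-09 is 2020-06-09.
Although the defendant's absence ran from 2019-08-16 to 2020-02-21, the stated rules do not make that a tolling event, so it is disregarded.
Nothing else in the chronology tolls or restarts the period.
Brennan filed on 2020-04-11, before the 2020-06-09 deadline, so the action is timely.

TIMELY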